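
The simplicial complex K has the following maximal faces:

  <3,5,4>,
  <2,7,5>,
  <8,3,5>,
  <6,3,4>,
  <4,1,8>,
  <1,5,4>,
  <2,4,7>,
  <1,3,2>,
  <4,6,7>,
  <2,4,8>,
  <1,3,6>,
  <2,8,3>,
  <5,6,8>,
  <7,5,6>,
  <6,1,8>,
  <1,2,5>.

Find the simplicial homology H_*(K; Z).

H_0 ≅ Z,  H_1 ≅ Z^2,  H_2 ≅ Z.

We work with the vertex ordering 1 < 2 < 3 < 4 < 5 < 6 < 7 < 8. The simplices of K, each written with vertices in increasing order, are:

  0-simplices (8): [1], [2], [3], [4], [5], [6], [7], [8]
  1-simplices (24): (24 of them)
  2-simplices (16): [1,2,3], [1,2,5], [1,3,6], [1,4,5], [1,4,8], [1,6,8], [2,3,8], [2,4,7], [2,4,8], [2,5,7], [3,4,5], [3,4,6], [3,5,8], [4,6,7], [5,6,7], [5,6,8]

Hence C_0 ≅ Z^8, C_1 ≅ Z^24, C_2 ≅ Z^16.

Boundary ∂_1: C_1 → C_0 maps an edge to its endpoints' difference, ∂[p,q] = q − p.
As a 8×24 matrix over Z this has rank 7, with invariant factors (1,1,1,1,1,1,1).

∂_2: C_2 → C_1 maps a triangle to the signed sum of its edges. For instance
  ∂[1,2,5] = [2,5] − [1,5] + [1,2],
  ∂[2,4,8] = [4,8] − [2,8] + [2,4].
The 24×16 boundary matrix has rank 15 and Smith normal form diag(1,1,1,1,1,1,1,1,1,1,1,1,1,1,1).

Reading off H_k = ker ∂_k / im ∂_{k+1}:

  H_0: rank C_0 − rank ∂_1 = 8 − 7 = 1, and the invariant factors of ∂_1 are all 1, so H_0 = Z.
  H_1: rank ker ∂_1 − rank ∂_2 = (24 − 7) − 15 = 2, and the invariant factors of ∂_2 are all 1, so H_1 = Z^2.
  H_2: rank ker ∂_2 − rank ∂_3 = (16 − 15) − 0 = 1, and there is no ∂_3, so H_2 = Z.

As a check, the Euler characteristic is 8 − 24 + 16 = 0, which agrees with 1 − 2 + 1 = 0.
(K is a triangulation of the torus T^2.)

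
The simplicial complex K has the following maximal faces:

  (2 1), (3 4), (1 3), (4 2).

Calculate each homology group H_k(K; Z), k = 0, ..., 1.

Order the vertices as 1 < 2 < 3 < 4. Listing each simplex with vertices in this order, K has dimension 1 with simplices:

  0-simplices (4): [1], [2], [3], [4]
  1-simplices (4): [1,2], [1,3], [2,4], [3,4]

so the chain groups are C_0 ≅ Z^4, C_1 ≅ Z^4.

The boundary map ∂_1: C_1 → C_0 maps an edge to its endpoints' difference, ∂[p,q] = q − p. For instance
  ∂[1,2] = [2] − [1].
As a 4×4 matrix over Z this has rank 3, with invariant factors (1,1,1).

Now H_k = ker ∂_k / im ∂_{k+1}, so:

  H_0: rank C_0 − rank ∂_1 = 4 − 3 = 1, and the invariant factors of ∂_1 are all 1, so H_0 = Z.
  H_1: rank ker ∂_1 − rank ∂_2 = (4 − 3) − 0 = 1, and there is no ∂_2, so H_1 = Z.

As a check, the Euler characteristic is 4 − 4 = 0, which agrees with 1 − 1 = 0.
(K is a triangulation of the circle S^1.)

H_0 ≅ Z,  H_1 ≅ Z.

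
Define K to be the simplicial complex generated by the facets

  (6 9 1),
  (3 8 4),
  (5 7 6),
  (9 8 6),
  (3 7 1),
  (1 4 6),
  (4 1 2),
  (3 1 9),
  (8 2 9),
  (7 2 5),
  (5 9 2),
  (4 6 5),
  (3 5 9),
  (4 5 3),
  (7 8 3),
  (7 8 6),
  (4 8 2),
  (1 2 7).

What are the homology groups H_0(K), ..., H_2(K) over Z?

H_0 ≅ Z,  H_1 ≅ Z^2,  H_2 ≅ Z.

We work with the vertex ordering 1 < 2 < 3 < 4 < 5 < 6 < 7 < 8 < 9. The simplices of K, each written with vertices in increasing order, are:

  0-simplices (9): [1], [2], [3], [4], [5], [6], [7], [8], [9]
  1-simplices (27): (27 of them)
  2-simplices (18): [1,2,4], [1,2,7], [1,3,7], [1,3,9], [1,4,6], [1,6,9], [2,4,8], [2,5,7], [2,5,9], [2,8,9], [3,4,5], [3,4,8], [3,5,9], [3,7,8], [4,5,6], [5,6,7], [6,7,8], [6,8,9]

Hence C_0 ≅ Z^9, C_1 ≅ Z^27, C_2 ≅ Z^18.

Boundary ∂_1: C_1 → C_0 is given by ∂[p,q] = [q] − [p]. For instance
  ∂[8,9] = [9] − [8].
The 9×27 boundary matrix has rank 8 and Smith normal form diag(1,1,1,1,1,1,1,1).

The boundary map ∂_2: C_2 → C_1 acts by ∂[p,q,r] = [q,r] − [p,r] + [p,q]. For instance
  ∂[1,4,6] = [4,6] − [1,6] + [1,4],
  ∂[5,6,7] = [6,7] − [5,7] + [5,6].
The 27×18 boundary matrix has rank 17 and Smith normal form diag(1,1,1,1,1,1,1,1,1,1,1,1,1,1,1,1,1).

Now H_k = ker ∂_k / im ∂_{k+1}, so:

  H_0: rank C_0 − rank ∂_1 = 9 − 8 = 1, and the invariant factors of ∂_1 are all 1, so H_0 ≅ Z.
  H_1: rank ker ∂_1 − rank ∂_2 = (27 − 8) − 17 = 2, and the invariant factors of ∂_2 are all 1, so H_1 ≅ Z^2.
  H_2: rank ker ∂_2 − rank ∂_3 = (18 − 17) − 0 = 1, and there is no ∂_3, so H_2 ≅ Z.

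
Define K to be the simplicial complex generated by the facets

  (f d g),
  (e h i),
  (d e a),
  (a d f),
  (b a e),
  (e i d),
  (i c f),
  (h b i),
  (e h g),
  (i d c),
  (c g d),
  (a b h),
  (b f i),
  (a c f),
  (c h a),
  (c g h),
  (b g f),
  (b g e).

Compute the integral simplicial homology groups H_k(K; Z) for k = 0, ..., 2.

H_0 ≅ Z,  H_1 ≅ Z ⊕ Z/2,  H_2 = 0.

Take the total order a < b < c < d < e < f < g < h < i on the vertex set. Then K (dimension 2) consists of the simplices:

  0-simplices (9): a, b, c, d, e, f, g, h, i
  1-simplices (27): ab, ac, ad, ae, af, ah, be, bf, bg, bh, bi, cd, cf, cg, ch, ci, de, df, dg, di, eg, eh, ei, fg, fi, gh, hi
  2-simplices (18): abe, abh, acf, ach, ade, adf, beg, bfg, bfi, bhi, cdg, cdi, cfi, cgh, dei, dfg, egh, ehi

so the chain groups are C_0 ≅ Z^9, C_1 ≅ Z^27, C_2 ≅ Z^18.

The boundary map ∂_1: C_1 → C_0 sends each edge [p,q] (with p < q) to q − p. For instance
  ∂gh = h − g.
As a 9×27 matrix over Z this has rank 8, with invariant factors (1,1,1,1,1,1,1,1).

The boundary map ∂_2: C_2 → C_1 acts by ∂[p,q,r] = [q,r] − [p,r] + [p,q]. For instance
  ∂acf = cf − af + ac,
  ∂bfg = fg − bg + bf.
The 27×18 boundary matrix has rank 18 and Smith normal form diag(1,1,1,1,1,1,1,1,1,1,1,1,1,1,1,1,1,2).

Reading off H_k = ker ∂_k / im ∂_{k+1}:

  H_0: rank C_0 − rank ∂_1 = 9 − 8 = 1, and the invariant factors of ∂_1 are all 1, so H_0 = Z.
  H_1: rank ker ∂_1 − rank ∂_2 = (27 − 8) − 18 = 1, and ∂_2 has invariant factor 2 > 1, so H_1 = Z ⊕ Z/2.
  H_2: rank ker ∂_2 − rank ∂_3 = (18 − 18) − 0 = 0, and there is no ∂_3, so H_2 = 0.

As a check, the Euler characteristic is 9 − 27 + 18 = 0, which agrees with 1 − 1 + 0 = 0.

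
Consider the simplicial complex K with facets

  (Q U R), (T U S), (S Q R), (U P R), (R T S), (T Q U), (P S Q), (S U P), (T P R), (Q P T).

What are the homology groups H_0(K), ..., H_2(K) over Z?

Order the vertices as P < Q < R < S < T < U. Listing each simplex with vertices in this order, K has dimension 2 with simplices:

  0-simplices (6): P, Q, R, S, T, U
  1-simplices (15): PQ, PR, PS, PT, PU, QR, QS, QT, QU, RS, RT, RU, ST, SU, TU
  2-simplices (10): PQS, PQT, PRT, PRU, PSU, QRS, QRU, QTU, RST, STU

giving chain groups C_0 ≅ Z^6, C_1 ≅ Z^15, C_2 ≅ Z^10.

∂_1: C_1 → C_0 is given by ∂[p,q] = [q] − [p]. For instance
  ∂RT = T − R.
The resulting 6×15 matrix has rank 5, and its Smith normal form has invariant factors (1,1,1,1,1).

Boundary ∂_2: C_2 → C_1 sends each 2-simplex [p,q,r] to [q,r] − [p,r] + [p,q]. For instance
  ∂QRS = RS − QS + QR,
  ∂RST = ST − RT + RS.
As a 15×10 matrix over Z this has rank 10, with invariant factors (1,1,1,1,1,1,1,1,1,2).

Reading off H_k = ker ∂_k / im ∂_{k+1}:

  H_0: rank C_0 − rank ∂_1 = 6 − 5 = 1, and the invariant factors of ∂_1 are all 1, so H_0 = Z.
  H_1: rank ker ∂_1 − rank ∂_2 = (15 − 5) − 10 = 0, and ∂_2 has invariant factor 2 > 1, so H_1 = Z/2.
  H_2: rank ker ∂_2 − rank ∂_3 = (10 − 10) − 0 = 0, and there is no ∂_3, so H_2 = 0.

H_0 = Z,  H_1 = Z/2,  H_2 = 0.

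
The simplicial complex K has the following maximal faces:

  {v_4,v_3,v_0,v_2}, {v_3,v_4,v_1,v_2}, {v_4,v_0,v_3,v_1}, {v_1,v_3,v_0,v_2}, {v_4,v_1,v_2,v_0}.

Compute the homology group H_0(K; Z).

H_0 = Z.

Take the total order v_0 < v_1 < v_2 < v_3 < v_4 on the vertex set. Then K (dimension 3) consists of the simplices:

  0-simplices (5): [v_0], [v_1], [v_2], [v_3], [v_4]
  1-simplices (10): [v_0,v_1], [v_0,v_2], [v_0,v_3], [v_0,v_4], [v_1,v_2], [v_1,v_3], [v_1,v_4], [v_2,v_3], [v_2,v_4], [v_3,v_4]
  2-simplices (10): [v_0,v_1,v_2], [v_0,v_1,v_3], [v_0,v_1,v_4], [v_0,v_2,v_3], [v_0,v_2,v_4], [v_0,v_3,v_4], [v_1,v_2,v_3], [v_1,v_2,v_4], [v_1,v_3,v_4], [v_2,v_3,v_4]
  3-simplices (5): [v_0,v_1,v_2,v_3], [v_0,v_1,v_2,v_4], [v_0,v_1,v_3,v_4], [v_0,v_2,v_3,v_4], [v_1,v_2,v_3,v_4]

so the chain groups are C_0 ≅ Z^5, C_1 ≅ Z^10, C_2 ≅ Z^10, C_3 ≅ Z^5.

The boundary map ∂_1: C_1 → C_0 sends each edge [p,q] (with p < q) to q − p.
As a 5×10 matrix over Z this has rank 4, with invariant factors (1,1,1,1).

The boundary map ∂_2: C_2 → C_1 acts by ∂[p,q,r] = [q,r] − [p,r] + [p,q]. For instance
  ∂[v_0,v_1,v_2] = [v_1,v_2] − [v_0,v_2] + [v_0,v_1],
  ∂[v_0,v_1,v_4] = [v_1,v_4] − [v_0,v_4] + [v_0,v_1].
The resulting 10×10 matrix has rank 6, and its Smith normal form has invariant factors (1,1,1,1,1,1).

Boundary ∂_3: C_3 → C_2 sends each 3-simplex σ to the alternating sum Σ_i (−1)^i (σ with its i-th vertex removed). For instance
  ∂[v_0,v_2,v_3,v_4] = [v_2,v_3,v_4] − [v_0,v_3,v_4] + [v_0,v_2,v_4] − [v_0,v_2,v_3],
  ∂[v_0,v_1,v_3,v_4] = [v_1,v_3,v_4] − [v_0,v_3,v_4] + [v_0,v_1,v_4] − [v_0,v_1,v_3].
The 10×5 boundary matrix has rank 4 and Smith normal form diag(1,1,1,1).

Computing H_k = (kernel of ∂_k) / (image of ∂_{k+1}):

  H_0: rank C_0 − rank ∂_1 = 5 − 4 = 1, and the invariant factors of ∂_1 are all 1, so H_0 ≅ Z.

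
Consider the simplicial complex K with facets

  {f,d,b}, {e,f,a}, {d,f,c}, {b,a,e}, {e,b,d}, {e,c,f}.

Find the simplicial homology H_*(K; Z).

H_0 = Z,  H_1 = Z,  H_2 = 0.

K has 6 vertices, 12 edges, 6 triangles.
rank ∂_0 = 0, rank ∂_1 = 5 ⇒ b_0 = 6 − 0 − 5 = 1; all invariant factors of ∂_1 are 1 so no torsion. So H_0 = Z.
rank ∂_1 = 5, rank ∂_2 = 6 ⇒ b_1 = 12 − 5 − 6 = 1; all invariant factors of ∂_2 are 1 so no torsion. So H_1 = Z.
rank ∂_2 = 6, rank ∂_3 = 0 ⇒ b_2 = 6 − 6 − 0 = 0. So H_2 = 0.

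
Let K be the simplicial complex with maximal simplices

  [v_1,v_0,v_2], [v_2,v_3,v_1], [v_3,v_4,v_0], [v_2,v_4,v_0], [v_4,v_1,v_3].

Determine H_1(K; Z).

We work with the vertex ordering v_0 < v_1 < v_2 < v_3 < v_4. The simplices of K, each written with vertices in increasing order, are:

  0-simplices (5): [v_0], [v_1], [v_2], [v_3], [v_4]
  1-simplices (10): [v_0,v_1], [v_0,v_2], [v_0,v_3], [v_0,v_4], [v_1,v_2], [v_1,v_3], [v_1,v_4], [v_2,v_3], [v_2,v_4], [v_3,v_4]
  2-simplices (5): [v_0,v_1,v_2], [v_0,v_2,v_4], [v_0,v_3,v_4], [v_1,v_2,v_3], [v_1,v_3,v_4]

so the chain groups are C_0 ≅ Z^5, C_1 ≅ Z^10, C_2 ≅ Z^5.

The boundary map ∂_1: C_1 → C_0 is given by ∂[p,q] = [q] − [p]. For instance
  ∂[v_2,v_4] = [v_4] − [v_2].
This gives a 5×10 integer matrix of rank 4; reducing to Smith normal form yields diagonal entries (1,1,1,1).

The boundary map ∂_2: C_2 → C_1 acts by ∂[p,q,r] = [q,r] − [p,r] + [p,q]. For instance
  ∂[v_1,v_2,v_3] = [v_2,v_3] − [v_1,v_3] + [v_1,v_2],
  ∂[v_0,v_1,v_2] = [v_1,v_2] − [v_0,v_2] + [v_0,v_1].
The 10×5 boundary matrix has rank 5 and Smith normal form diag(1,1,1,1,1).

Computing H_k = (kernel of ∂_k) / (image of ∂_{k+1}):

  H_1: rank ker ∂_1 − rank ∂_2 = (10 − 4) − 5 = 1, and the invariant factors of ∂_2 are all 1, so H_1 ≅ Z.

H_1 = Z.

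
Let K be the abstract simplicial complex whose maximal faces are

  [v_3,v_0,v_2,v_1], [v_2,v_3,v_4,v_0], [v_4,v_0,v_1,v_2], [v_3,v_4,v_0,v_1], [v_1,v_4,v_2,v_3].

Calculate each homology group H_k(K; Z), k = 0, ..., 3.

H_0 = Z,  H_1 = 0,  H_2 = 0,  H_3 = Z.

K has 5 vertices, 10 edges, 10 triangles, 5 3-simplices.
rank ∂_0 = 0, rank ∂_1 = 4 ⇒ b_0 = 5 − 0 − 4 = 1; all invariant factors of ∂_1 are 1 so no torsion. So H_0 = Z.
rank ∂_1 = 4, rank ∂_2 = 6 ⇒ b_1 = 10 − 4 − 6 = 0; all invariant factors of ∂_2 are 1 so no torsion. So H_1 = 0.
rank ∂_2 = 6, rank ∂_3 = 4 ⇒ b_2 = 10 − 6 − 4 = 0; all invariant factors of ∂_3 are 1 so no torsion. So H_2 = 0.
rank ∂_3 = 4, rank ∂_4 = 0 ⇒ b_3 = 5 − 4 − 0 = 1. So H_3 = Z.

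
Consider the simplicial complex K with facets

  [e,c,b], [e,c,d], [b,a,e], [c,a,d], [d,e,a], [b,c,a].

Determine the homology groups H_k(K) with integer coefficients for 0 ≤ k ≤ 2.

H_0 ≅ Z,  H_1 = 0,  H_2 ≅ Z.

K has 5 vertices, 9 edges, 6 triangles.
rank ∂_0 = 0, rank ∂_1 = 4 ⇒ b_0 = 5 − 0 − 4 = 1; all invariant factors of ∂_1 are 1 so no torsion. So H_0 ≅ Z.
rank ∂_1 = 4, rank ∂_2 = 5 ⇒ b_1 = 9 − 4 − 5 = 0; all invariant factors of ∂_2 are 1 so no torsion. So H_1 ≅ 0.
rank ∂_2 = 5, rank ∂_3 = 0 ⇒ b_2 = 6 − 5 − 0 = 1. So H_2 ≅ Z.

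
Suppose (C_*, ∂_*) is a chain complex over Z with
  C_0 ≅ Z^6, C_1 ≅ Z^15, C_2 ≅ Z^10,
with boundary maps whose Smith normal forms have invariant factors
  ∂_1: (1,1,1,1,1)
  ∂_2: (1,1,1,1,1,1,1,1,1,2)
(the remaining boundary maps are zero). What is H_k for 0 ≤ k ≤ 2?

H_0: b_0 = 6 − 0 − 5 = 1; torsion from ∂_1 factors > 1: none. So H_0 ≅ Z.
H_1: b_1 = 15 − 5 − 10 = 0; torsion from ∂_2 factors > 1: [2]. So H_1 ≅ Z/2Z.
H_2: b_2 = 10 − 10 − 0 = 0; torsion from ∂_3 factors > 1: none. So H_2 ≅ 0.

H_0 ≅ Z,  H_1 ≅ Z/2Z,  H_2 = 0.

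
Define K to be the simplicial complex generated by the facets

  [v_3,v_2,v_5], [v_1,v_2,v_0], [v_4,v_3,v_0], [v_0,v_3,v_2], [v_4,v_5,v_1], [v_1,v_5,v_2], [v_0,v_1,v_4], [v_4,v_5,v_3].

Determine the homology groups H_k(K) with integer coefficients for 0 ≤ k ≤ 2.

H_0 = Z,  H_1 = 0,  H_2 = Z.

Order the vertices as v_0 < v_1 < v_2 < v_3 < v_4 < v_5. Listing each simplex with vertices in this order, K has dimension 2 with simplices:

  0-simplices (6): [v_0], [v_1], [v_2], [v_3], [v_4], [v_5]
  1-simplices (12): [v_0,v_1], [v_0,v_2], [v_0,v_3], [v_0,v_4], [v_1,v_2], [v_1,v_4], [v_1,v_5], [v_2,v_3], [v_2,v_5], [v_3,v_4], [v_3,v_5], [v_4,v_5]
  2-simplices (8): [v_0,v_1,v_2], [v_0,v_1,v_4], [v_0,v_2,v_3], [v_0,v_3,v_4], [v_1,v_2,v_5], [v_1,v_4,v_5], [v_2,v_3,v_5], [v_3,v_4,v_5]

so the chain groups are C_0 ≅ Z^6, C_1 ≅ Z^12, C_2 ≅ Z^8.

∂_1: C_1 → C_0 sends each edge [p,q] (with p < q) to q − p. For instance
  ∂[v_0,v_3] = [v_3] − [v_0].
The 6×12 boundary matrix has rank 5 and Smith normal form diag(1,1,1,1,1).

∂_2: C_2 → C_1 acts by ∂[p,q,r] = [q,r] − [p,r] + [p,q]. For instance
  ∂[v_2,v_3,v_5] = [v_3,v_5] − [v_2,v_5] + [v_2,v_3],
  ∂[v_1,v_4,v_5] = [v_4,v_5] − [v_1,v_5] + [v_1,v_4].
As a 12×8 matrix over Z this has rank 7, with invariant factors (1,1,1,1,1,1,1).

From H_k ≅ ker(∂_k) / im(∂_{k+1}) we obtain:

  H_0: rank C_0 − rank ∂_1 = 6 − 5 = 1, and the invariant factors of ∂_1 are all 1, so H_0 = Z.
  H_1: rank ker ∂_1 − rank ∂_2 = (12 − 5) − 7 = 0, and the invariant factors of ∂_2 are all 1, so H_1 = 0.
  H_2: rank ker ∂_2 − rank ∂_3 = (8 − 7) − 0 = 1, and there is no ∂_3, so H_2 = Z.

As a check, the Euler characteristic is 6 − 12 + 8 = 2, which agrees with 1 − 0 + 1 = 2.
(K is a triangulation of the 2-sphere S^2.)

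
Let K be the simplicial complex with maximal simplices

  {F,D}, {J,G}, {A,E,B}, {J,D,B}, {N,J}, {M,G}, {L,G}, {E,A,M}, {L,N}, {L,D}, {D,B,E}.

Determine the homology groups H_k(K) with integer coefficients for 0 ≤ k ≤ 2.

Fix the vertex order A < B < D < E < F < G < J < L < M < N and write every simplex with vertices in increasing order. Then dim K = 2 and the simplices of K are:

  0-simplices (10): A, B, D, E, F, G, J, L, M, N
  1-simplices (16): AB, AE, AM, BD, BE, BJ, DE, DF, DJ, DL, EM, GJ, GL, GM, JN, LN
  2-simplices (4): ABE, AEM, BDE, BDJ

Hence C_0 ≅ Z^10, C_1 ≅ Z^16, C_2 ≅ Z^4.

Boundary ∂_1: C_1 → C_0 maps an edge to its endpoints' difference, ∂[p,q] = q − p. For instance
  ∂BD = D − B.
The 10×16 boundary matrix has rank 9 and Smith normal form diag(1,1,1,1,1,1,1,1,1).

∂_2: C_2 → C_1 maps a triangle to the signed sum of its edges. For instance
  ∂AEM = EM − AM + AE,
  ∂ABE = BE − AE + AB.
As a 16×4 matrix over Z this has rank 4, with invariant factors (1,1,1,1).

Computing H_k = (kernel of ∂_k) / (image of ∂_{k+1}):

  H_0: rank C_0 − rank ∂_1 = 10 − 9 = 1, and the invariant factors of ∂_1 are all 1, so H_0 = Z.
  H_1: rank ker ∂_1 − rank ∂_2 = (16 − 9) − 4 = 3, and the invariant factors of ∂_2 are all 1, so H_1 = Z^3.
  H_2: rank ker ∂_2 − rank ∂_3 = (4 − 4) − 0 = 0, and there is no ∂_3, so H_2 = 0.

H_0 ≅ Z,  H_1 ≅ Z^3,  H_2 = 0.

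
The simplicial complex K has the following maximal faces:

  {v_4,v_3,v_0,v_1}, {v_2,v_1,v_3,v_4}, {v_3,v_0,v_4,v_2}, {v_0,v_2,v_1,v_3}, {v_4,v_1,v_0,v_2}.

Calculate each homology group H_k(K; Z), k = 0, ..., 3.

We work with the vertex ordering v_0 < v_1 < v_2 < v_3 < v_4. The simplices of K, each written with vertices in increasing order, are:

  0-simplices (5): [v_0], [v_1], [v_2], [v_3], [v_4]
  1-simplices (10): [v_0,v_1], [v_0,v_2], [v_0,v_3], [v_0,v_4], [v_1,v_2], [v_1,v_3], [v_1,v_4], [v_2,v_3], [v_2,v_4], [v_3,v_4]
  2-simplices (10): [v_0,v_1,v_2], [v_0,v_1,v_3], [v_0,v_1,v_4], [v_0,v_2,v_3], [v_0,v_2,v_4], [v_0,v_3,v_4], [v_1,v_2,v_3], [v_1,v_2,v_4], [v_1,v_3,v_4], [v_2,v_3,v_4]
  3-simplices (5): [v_0,v_1,v_2,v_3], [v_0,v_1,v_2,v_4], [v_0,v_1,v_3,v_4], [v_0,v_2,v_3,v_4], [v_1,v_2,v_3,v_4]

giving chain groups C_0 ≅ Z^5, C_1 ≅ Z^10, C_2 ≅ Z^10, C_3 ≅ Z^5.

The boundary map ∂_1: C_1 → C_0 maps an edge to its endpoints' difference, ∂[p,q] = q − p. For instance
  ∂[v_2,v_3] = [v_3] − [v_2].
As a 5×10 matrix over Z this has rank 4, with invariant factors (1,1,1,1).

Boundary ∂_2: C_2 → C_1 acts by ∂[p,q,r] = [q,r] − [p,r] + [p,q]. For instance
  ∂[v_0,v_2,v_4] = [v_2,v_4] − [v_0,v_4] + [v_0,v_2],
  ∂[v_0,v_1,v_3] = [v_1,v_3] − [v_0,v_3] + [v_0,v_1].
The 10×10 boundary matrix has rank 6 and Smith normal form diag(1,1,1,1,1,1).

Boundary ∂_3: C_3 → C_2 sends each 3-simplex σ to the alternating sum Σ_i (−1)^i (σ with its i-th vertex removed). For instance
  ∂[v_0,v_1,v_3,v_4] = [v_1,v_3,v_4] − [v_0,v_3,v_4] + [v_0,v_1,v_4] − [v_0,v_1,v_3],
  ∂[v_0,v_1,v_2,v_3] = [v_1,v_2,v_3] − [v_0,v_2,v_3] + [v_0,v_1,v_3] − [v_0,v_1,v_2].
The 10×5 boundary matrix has rank 4 and Smith normal form diag(1,1,1,1).

Reading off H_k = ker ∂_k / im ∂_{k+1}:

  H_0: rank C_0 − rank ∂_1 = 5 − 4 = 1, and the invariant factors of ∂_1 are all 1, so H_0 ≅ Z.
  H_1: rank ker ∂_1 − rank ∂_2 = (10 − 4) − 6 = 0, and the invariant factors of ∂_2 are all 1, so H_1 ≅ 0.
  H_2: rank ker ∂_2 − rank ∂_3 = (10 − 6) − 4 = 0, and the invariant factors of ∂_3 are all 1, so H_2 ≅ 0.
  H_3: rank ker ∂_3 − rank ∂_4 = (5 − 4) − 0 = 1, and there is no ∂_4, so H_3 ≅ Z.

(K is a triangulation of the 3-sphere S^3.)

H_0 = Z,  H_1 = 0,  H_2 = 0,  H_3 = Z.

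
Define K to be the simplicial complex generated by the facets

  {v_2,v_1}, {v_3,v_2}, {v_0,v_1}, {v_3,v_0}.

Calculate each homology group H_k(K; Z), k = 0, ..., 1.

H_0 = Z,  H_1 = Z.

Order the vertices as v_0 < v_1 < v_2 < v_3. Listing each simplex with vertices in this order, K has dimension 1 with simplices:

  0-simplices (4): [v_0], [v_1], [v_2], [v_3]
  1-simplices (4): [v_0,v_1], [v_0,v_3], [v_1,v_2], [v_2,v_3]

Hence C_0 ≅ Z^4, C_1 ≅ Z^4.

The boundary map ∂_1: C_1 → C_0 maps an edge to its endpoints' difference, ∂[p,q] = q − p. For instance
  ∂[v_0,v_3] = [v_3] − [v_0].
As a 4×4 matrix over Z this has rank 3, with invariant factors (1,1,1).

Reading off H_k = ker ∂_k / im ∂_{k+1}:

  H_0: rank C_0 − rank ∂_1 = 4 − 3 = 1, and the invariant factors of ∂_1 are all 1, so H_0 = Z.
  H_1: rank ker ∂_1 − rank ∂_2 = (4 − 3) − 0 = 1, and there is no ∂_2, so H_1 = Z.

(K is a triangulation of the circle S^1.)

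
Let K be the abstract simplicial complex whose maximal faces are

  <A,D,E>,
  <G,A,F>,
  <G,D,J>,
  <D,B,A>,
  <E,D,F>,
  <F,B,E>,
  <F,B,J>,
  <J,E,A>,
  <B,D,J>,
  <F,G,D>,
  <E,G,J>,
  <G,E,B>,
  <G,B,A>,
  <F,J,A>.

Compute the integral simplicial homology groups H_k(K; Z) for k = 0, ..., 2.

Order the vertices as A < B < D < E < F < G < J. Listing each simplex with vertices in this order, K has dimension 2 with simplices:

  0-simplices (7): A, B, D, E, F, G, J
  1-simplices (21): AB, AD, AE, AF, AG, AJ, BD, BE, BF, BG, BJ, DE, DF, DG, DJ, EF, EG, EJ, FG, FJ, GJ
  2-simplices (14): ABD, ABG, ADE, AEJ, AFG, AFJ, BDJ, BEF, BEG, BFJ, DEF, DFG, DGJ, EGJ

Hence C_0 ≅ Z^7, C_1 ≅ Z^21, C_2 ≅ Z^14.

Boundary ∂_1: C_1 → C_0 is given by ∂[p,q] = [q] − [p]. For instance
  ∂AG = G − A.
This gives a 7×21 integer matrix of rank 6; reducing to Smith normal form yields diagonal entries (1,1,1,1,1,1).

The boundary map ∂_2: C_2 → C_1 sends each 2-simplex [p,q,r] to [q,r] − [p,r] + [p,q]. For instance
  ∂BEG = EG − BG + BE,
  ∂BFJ = FJ − BJ + BF.
As a 21×14 matrix over Z this has rank 13, with invariant factors (1,1,1,1,1,1,1,1,1,1,1,1,1).

Computing H_k = (kernel of ∂_k) / (image of ∂_{k+1}):

  H_0: rank C_0 − rank ∂_1 = 7 − 6 = 1, and the invariant factors of ∂_1 are all 1, so H_0 ≅ Z.
  H_1: rank ker ∂_1 − rank ∂_2 = (21 − 6) − 13 = 2, and the invariant factors of ∂_2 are all 1, so H_1 ≅ Z^2.
  H_2: rank ker ∂_2 − rank ∂_3 = (14 − 13) − 0 = 1, and there is no ∂_3, so H_2 ≅ Z.

As a check, the Euler characteristic is 7 − 21 + 14 = 0, which agrees with 1 − 2 + 1 = 0.

H_0 ≅ Z,  H_1 ≅ Z^2,  H_2 ≅ Z.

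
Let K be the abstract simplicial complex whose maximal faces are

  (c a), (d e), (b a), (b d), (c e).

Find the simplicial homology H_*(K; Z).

H_0 ≅ Z,  H_1 ≅ Z.

K has 5 vertices, 5 edges.
rank ∂_0 = 0, rank ∂_1 = 4 ⇒ b_0 = 5 − 0 − 4 = 1; all invariant factors of ∂_1 are 1 so no torsion. So H_0 ≅ Z.
rank ∂_1 = 4, rank ∂_2 = 0 ⇒ b_1 = 5 − 4 − 0 = 1. So H_1 ≅ Z.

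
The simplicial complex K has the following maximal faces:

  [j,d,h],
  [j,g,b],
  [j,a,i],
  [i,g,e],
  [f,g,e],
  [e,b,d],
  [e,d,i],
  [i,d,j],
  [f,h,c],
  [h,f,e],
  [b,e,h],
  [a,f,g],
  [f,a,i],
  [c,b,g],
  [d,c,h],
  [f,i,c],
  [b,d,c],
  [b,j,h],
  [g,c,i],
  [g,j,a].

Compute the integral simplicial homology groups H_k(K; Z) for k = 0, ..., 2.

H_0 = Z,  H_1 = Z ⊕ Z/2,  H_2 = 0.

K has 10 vertices, 30 edges, 20 triangles.
rank ∂_0 = 0, rank ∂_1 = 9 ⇒ b_0 = 10 − 0 − 9 = 1; all invariant factors of ∂_1 are 1 so no torsion. So H_0 = Z.
rank ∂_1 = 9, rank ∂_2 = 20 ⇒ b_1 = 30 − 9 − 20 = 1; ∂_2 has invariant factor(s) [2] giving torsion. So H_1 = Z ⊕ Z/2.
rank ∂_2 = 20, rank ∂_3 = 0 ⇒ b_2 = 20 − 20 − 0 = 0. So H_2 = 0.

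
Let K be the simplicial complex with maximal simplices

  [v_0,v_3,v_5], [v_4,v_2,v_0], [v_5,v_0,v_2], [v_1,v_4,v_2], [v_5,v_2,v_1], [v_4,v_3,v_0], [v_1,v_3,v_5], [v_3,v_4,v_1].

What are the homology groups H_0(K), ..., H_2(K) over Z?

H_0 ≅ Z,  H_1 = 0,  H_2 ≅ Z.

We work with the vertex ordering v_0 < v_1 < v_2 < v_3 < v_4 < v_5. The simplices of K, each written with vertices in increasing order, are:

  0-simplices (6): [v_0], [v_1], [v_2], [v_3], [v_4], [v_5]
  1-simplices (12): [v_0,v_2], [v_0,v_3], [v_0,v_4], [v_0,v_5], [v_1,v_2], [v_1,v_3], [v_1,v_4], [v_1,v_5], [v_2,v_4], [v_2,v_5], [v_3,v_4], [v_3,v_5]
  2-simplices (8): [v_0,v_2,v_4], [v_0,v_2,v_5], [v_0,v_3,v_4], [v_0,v_3,v_5], [v_1,v_2,v_4], [v_1,v_2,v_5], [v_1,v_3,v_4], [v_1,v_3,v_5]

giving chain groups C_0 ≅ Z^6, C_1 ≅ Z^12, C_2 ≅ Z^8.

The boundary map ∂_1: C_1 → C_0 sends each edge [p,q] (with p < q) to q − p.
This gives a 6×12 integer matrix of rank 5; reducing to Smith normal form yields diagonal entries (1,1,1,1,1).

The boundary map ∂_2: C_2 → C_1 maps a triangle to the signed sum of its edges. For instance
  ∂[v_1,v_3,v_4] = [v_3,v_4] − [v_1,v_4] + [v_1,v_3],
  ∂[v_0,v_2,v_5] = [v_2,v_5] − [v_0,v_5] + [v_0,v_2].
The 12×8 boundary matrix has rank 7 and Smith normal form diag(1,1,1,1,1,1,1).

Computing H_k = (kernel of ∂_k) / (image of ∂_{k+1}):

  H_0: rank C_0 − rank ∂_1 = 6 − 5 = 1, and the invariant factors of ∂_1 are all 1, so H_0 = Z.
  H_1: rank ker ∂_1 − rank ∂_2 = (12 − 5) − 7 = 0, and the invariant factors of ∂_2 are all 1, so H_1 = 0.
  H_2: rank ker ∂_2 − rank ∂_3 = (8 − 7) − 0 = 1, and there is no ∂_3, so H_2 = Z.

(K is a triangulation of the 2-sphere S^2.)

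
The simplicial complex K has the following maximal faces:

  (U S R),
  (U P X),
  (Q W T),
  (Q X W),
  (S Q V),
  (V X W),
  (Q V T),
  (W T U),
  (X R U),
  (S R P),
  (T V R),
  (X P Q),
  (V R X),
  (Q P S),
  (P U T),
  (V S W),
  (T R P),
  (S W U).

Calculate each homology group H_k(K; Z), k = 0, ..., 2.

Take the total order P < Q < R < S < T < U < V < W < X on the vertex set. Then K (dimension 2) consists of the simplices:

  0-simplices (9): P, Q, R, S, T, U, V, W, X
  1-simplices (27): PQ, PR, PS, PT, PU, PX, QS, QT, QV, QW, QX, RS, RT, RU, RV, RX, SU, SV, SW, TU, TV, TW, UW, UX, VW, VX, WX
  2-simplices (18): PQS, PQX, PRS, PRT, PTU, PUX, QSV, QTV, QTW, QWX, RSU, RTV, RUX, RVX, SUW, SVW, TUW, VWX

so the chain groups are C_0 ≅ Z^9, C_1 ≅ Z^27, C_2 ≅ Z^18.

∂_1: C_1 → C_0 sends each edge [p,q] (with p < q) to q − p.
The 9×27 boundary matrix has rank 8 and Smith normal form diag(1,1,1,1,1,1,1,1).

∂_2: C_2 → C_1 maps a triangle to the signed sum of its edges. For instance
  ∂SUW = UW − SW + SU,
  ∂PQS = QS − PS + PQ.
This gives a 27×18 integer matrix of rank 18; reducing to Smith normal form yields diagonal entries (1,1,1,1,1,1,1,1,1,1,1,1,1,1,1,1,1,2).

Now H_k = ker ∂_k / im ∂_{k+1}, so:

  H_0: rank C_0 − rank ∂_1 = 9 − 8 = 1, and the invariant factors of ∂_1 are all 1, so H_0 = Z.
  H_1: rank ker ∂_1 − rank ∂_2 = (27 − 8) − 18 = 1, and ∂_2 has invariant factor 2 > 1, so H_1 = Z ⊕ Z_2.
  H_2: rank ker ∂_2 − rank ∂_3 = (18 − 18) − 0 = 0, and there is no ∂_3, so H_2 = 0.

(K is a triangulation of the Klein bottle.)

H_0 = Z,  H_1 = Z ⊕ Z_2,  H_2 = 0.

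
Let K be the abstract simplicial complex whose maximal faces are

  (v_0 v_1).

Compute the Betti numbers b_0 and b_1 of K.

We work with the vertex ordering v_0 < v_1. The simplices of K, each written with vertices in increasing order, are:

  0-simplices (2): [v_0], [v_1]
  1-simplices (1): [v_0,v_1]

so the chain groups are C_0 ≅ Z^2, C_1 ≅ Z^1.

Boundary ∂_1: C_1 → C_0 sends each edge [p,q] (with p < q) to q − p. For instance
  ∂[v_0,v_1] = [v_1] − [v_0].
This gives a 2×1 integer matrix of rank 1; reducing to Smith normal form yields diagonal entries (1).

Now H_k = ker ∂_k / im ∂_{k+1}, so:

  H_0: rank C_0 − rank ∂_1 = 2 − 1 = 1, and the invariant factors of ∂_1 are all 1, so H_0 = Z.
  H_1: rank ker ∂_1 − rank ∂_2 = (1 − 1) − 0 = 0, and there is no ∂_2, so H_1 = 0.

Hence the Betti numbers are b_0 = 1, b_1 = 0.

b_0 = 1, b_1 = 0.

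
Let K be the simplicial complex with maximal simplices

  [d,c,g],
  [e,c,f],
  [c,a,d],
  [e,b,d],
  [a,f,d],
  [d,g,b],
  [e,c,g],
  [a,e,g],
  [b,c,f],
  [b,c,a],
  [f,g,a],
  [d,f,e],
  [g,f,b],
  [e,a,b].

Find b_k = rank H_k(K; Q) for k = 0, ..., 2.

Order the vertices as a < b < c < d < e < f < g. Listing each simplex with vertices in this order, K has dimension 2 with simplices:

  0-simplices (7): a, b, c, d, e, f, g
  1-simplices (21): ab, ac, ad, ae, af, ag, bc, bd, be, bf, bg, cd, ce, cf, cg, de, df, dg, ef, eg, fg
  2-simplices (14): abc, abe, acd, adf, aeg, afg, bcf, bde, bdg, bfg, cdg, cef, ceg, def

Hence C_0 ≅ Z^7, C_1 ≅ Z^21, C_2 ≅ Z^14.

The boundary map ∂_1: C_1 → C_0 maps an edge to its endpoints' difference, ∂[p,q] = q − p.
As a 7×21 matrix over Z this has rank 6, with invariant factors (1,1,1,1,1,1).

∂_2: C_2 → C_1 maps a triangle to the signed sum of its edges. For instance
  ∂adf = df − af + ad,
  ∂ceg = eg − cg + ce.
The resulting 21×14 matrix has rank 13, and its Smith normal form has invariant factors (1,1,1,1,1,1,1,1,1,1,1,1,1).

Computing H_k = (kernel of ∂_k) / (image of ∂_{k+1}):

  H_0: rank C_0 − rank ∂_1 = 7 − 6 = 1, and the invariant factors of ∂_1 are all 1, so H_0 = Z.
  H_1: rank ker ∂_1 − rank ∂_2 = (21 − 6) − 13 = 2, and the invariant factors of ∂_2 are all 1, so H_1 = Z^2.
  H_2: rank ker ∂_2 − rank ∂_3 = (14 − 13) − 0 = 1, and there is no ∂_3, so H_2 = Z.

Hence the Betti numbers are b_0 = 1, b_1 = 2, b_2 = 1.

b_0 = 1, b_1 = 2, b_2 = 1.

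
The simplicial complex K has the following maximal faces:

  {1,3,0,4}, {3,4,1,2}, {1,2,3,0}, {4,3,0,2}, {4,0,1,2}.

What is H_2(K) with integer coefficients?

H_2 ≅ 0.

Take the total order 0 < 1 < 2 < 3 < 4 on the vertex set. Then K (dimension 3) consists of the simplices:

  0-simplices (5): [0], [1], [2], [3], [4]
  1-simplices (10): [0,1], [0,2], [0,3], [0,4], [1,2], [1,3], [1,4], [2,3], [2,4], [3,4]
  2-simplices (10): [0,1,2], [0,1,3], [0,1,4], [0,2,3], [0,2,4], [0,3,4], [1,2,3], [1,2,4], [1,3,4], [2,3,4]
  3-simplices (5): [0,1,2,3], [0,1,2,4], [0,1,3,4], [0,2,3,4], [1,2,3,4]

so the chain groups are C_0 ≅ Z^5, C_1 ≅ Z^10, C_2 ≅ Z^10, C_3 ≅ Z^5.

Boundary ∂_1: C_1 → C_0 sends each edge [p,q] (with p < q) to q − p.
As a 5×10 matrix over Z this has rank 4, with invariant factors (1,1,1,1).

Boundary ∂_2: C_2 → C_1 sends each 2-simplex [p,q,r] to [q,r] − [p,r] + [p,q]. For instance
  ∂[0,1,3] = [1,3] − [0,3] + [0,1],
  ∂[1,3,4] = [3,4] − [1,4] + [1,3].
This gives a 10×10 integer matrix of rank 6; reducing to Smith normal form yields diagonal entries (1,1,1,1,1,1).

Boundary ∂_3: C_3 → C_2 sends each 3-simplex σ to the alternating sum Σ_i (−1)^i (σ with its i-th vertex removed). For instance
  ∂[0,1,2,3] = [1,2,3] − [0,2,3] + [0,1,3] − [0,1,2],
  ∂[1,2,3,4] = [2,3,4] − [1,3,4] + [1,2,4] − [1,2,3].
The 10×5 boundary matrix has rank 4 and Smith normal form diag(1,1,1,1).

Now H_k = ker ∂_k / im ∂_{k+1}, so:

  H_2: rank ker ∂_2 − rank ∂_3 = (10 − 6) − 4 = 0, and the invariant factors of ∂_3 are all 1, so H_2 = 0.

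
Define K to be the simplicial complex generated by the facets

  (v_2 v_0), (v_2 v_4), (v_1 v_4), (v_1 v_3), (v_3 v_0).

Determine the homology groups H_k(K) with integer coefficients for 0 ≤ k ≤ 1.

Take the total order v_0 < v_1 < v_2 < v_3 < v_4 on the vertex set. Then K (dimension 1) consists of the simplices:

  0-simplices (5): [v_0], [v_1], [v_2], [v_3], [v_4]
  1-simplices (5): [v_0,v_2], [v_0,v_3], [v_1,v_3], [v_1,v_4], [v_2,v_4]

so the chain groups are C_0 ≅ Z^5, C_1 ≅ Z^5.

The boundary map ∂_1: C_1 → C_0 sends each edge [p,q] (with p < q) to q − p. For instance
  ∂[v_1,v_3] = [v_3] − [v_1].
As a 5×5 matrix over Z this has rank 4, with invariant factors (1,1,1,1).

Reading off H_k = ker ∂_k / im ∂_{k+1}:

  H_0: rank C_0 − rank ∂_1 = 5 − 4 = 1, and the invariant factors of ∂_1 are all 1, so H_0 = Z.
  H_1: rank ker ∂_1 − rank ∂_2 = (5 − 4) − 0 = 1, and there is no ∂_2, so H_1 = Z.

(K is a triangulation of the circle S^1.)

H_0 ≅ Z,  H_1 ≅ Z.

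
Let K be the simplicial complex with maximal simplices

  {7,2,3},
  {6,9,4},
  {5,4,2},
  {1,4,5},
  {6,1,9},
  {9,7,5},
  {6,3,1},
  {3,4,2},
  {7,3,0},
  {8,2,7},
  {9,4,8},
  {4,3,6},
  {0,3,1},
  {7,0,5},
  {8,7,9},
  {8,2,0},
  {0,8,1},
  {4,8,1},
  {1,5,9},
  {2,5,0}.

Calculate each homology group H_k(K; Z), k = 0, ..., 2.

Order the vertices as 0 < 1 < 2 < 3 < 4 < 5 < 6 < 7 < 8 < 9. Listing each simplex with vertices in this order, K has dimension 2 with simplices:

  0-simplices (10): [0], [1], [2], [3], [4], [5], [6], [7], [8], [9]
  1-simplices (30): (30 of them)
  2-simplices (20): (20 of them)

giving chain groups C_0 ≅ Z^10, C_1 ≅ Z^30, C_2 ≅ Z^20.

Boundary ∂_1: C_1 → C_0 maps an edge to its endpoints' difference, ∂[p,q] = q − p. For instance
  ∂[1,3] = [3] − [1].
The 10×30 boundary matrix has rank 9 and Smith normal form diag(1,1,1,1,1,1,1,1,1).

Boundary ∂_2: C_2 → C_1 sends each 2-simplex [p,q,r] to [q,r] − [p,r] + [p,q]. For instance
  ∂[0,5,7] = [5,7] − [0,7] + [0,5],
  ∂[4,6,9] = [6,9] − [4,9] + [4,6].
As a 30×20 matrix over Z this has rank 20, with invariant factors (1,1,1,1,1,1,1,1,1,1,1,1,1,1,1,1,1,1,1,2).

Reading off H_k = ker ∂_k / im ∂_{k+1}:

  H_0: rank C_0 − rank ∂_1 = 10 − 9 = 1, and the invariant factors of ∂_1 are all 1, so H_0 ≅ Z.
  H_1: rank ker ∂_1 − rank ∂_2 = (30 − 9) − 20 = 1, and ∂_2 has invariant factor 2 > 1, so H_1 ≅ Z ⊕ Z/2Z.
  H_2: rank ker ∂_2 − rank ∂_3 = (20 − 20) − 0 = 0, and there is no ∂_3, so H_2 ≅ 0.

(K is a triangulation of the Klein bottle.)

H_0 ≅ Z,  H_1 ≅ Z ⊕ Z/2Z,  H_2 = 0.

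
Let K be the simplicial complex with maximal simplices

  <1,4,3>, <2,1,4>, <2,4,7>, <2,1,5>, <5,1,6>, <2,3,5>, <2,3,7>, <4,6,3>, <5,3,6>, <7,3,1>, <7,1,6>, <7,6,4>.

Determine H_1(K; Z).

Take the total order 1 < 2 < 3 < 4 < 5 < 6 < 7 on the vertex set. Then K (dimension 2) consists of the simplices:

  0-simplices (7): [1], [2], [3], [4], [5], [6], [7]
  1-simplices (18): [1,2], [1,3], [1,4], [1,5], [1,6], [1,7], [2,3], [2,4], [2,5], [2,7], [3,4], [3,5], [3,6], [3,7], [4,6], [4,7], [5,6], [6,7]
  2-simplices (12): [1,2,4], [1,2,5], [1,3,4], [1,3,7], [1,5,6], [1,6,7], [2,3,5], [2,3,7], [2,4,7], [3,4,6], [3,5,6], [4,6,7]

giving chain groups C_0 ≅ Z^7, C_1 ≅ Z^18, C_2 ≅ Z^12.

Boundary ∂_1: C_1 → C_0 sends each edge [p,q] (with p < q) to q − p.
The resulting 7×18 matrix has rank 6, and its Smith normal form has invariant factors (1,1,1,1,1,1).

∂_2: C_2 → C_1 sends each 2-simplex [p,q,r] to [q,r] − [p,r] + [p,q]. For instance
  ∂[2,3,5] = [3,5] − [2,5] + [2,3],
  ∂[1,2,4] = [2,4] − [1,4] + [1,2].
The resulting 18×12 matrix has rank 12, and its Smith normal form has invariant factors (1,1,1,1,1,1,1,1,1,1,1,2).

Computing H_k = (kernel of ∂_k) / (image of ∂_{k+1}):

  H_1: rank ker ∂_1 − rank ∂_2 = (18 − 6) − 12 = 0, and ∂_2 has invariant factor 2 > 1, so H_1 ≅ Z/2.

(K is a triangulation of the real projective plane RP^2.)

H_1 = Z/2.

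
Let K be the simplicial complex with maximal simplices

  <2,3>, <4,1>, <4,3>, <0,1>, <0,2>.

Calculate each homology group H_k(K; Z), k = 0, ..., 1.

Fix the vertex order 0 < 1 < 2 < 3 < 4 and write every simplex with vertices in increasing order. Then dim K = 1 and the simplices of K are:

  0-simplices (5): [0], [1], [2], [3], [4]
  1-simplices (5): [0,1], [0,2], [1,4], [2,3], [3,4]

giving chain groups C_0 ≅ Z^5, C_1 ≅ Z^5.

∂_1: C_1 → C_0 maps an edge to its endpoints' difference, ∂[p,q] = q − p. For instance
  ∂[2,3] = [3] − [2].
The resulting 5×5 matrix has rank 4, and its Smith normal form has invariant factors (1,1,1,1).

Reading off H_k = ker ∂_k / im ∂_{k+1}:

  H_0: rank C_0 − rank ∂_1 = 5 − 4 = 1, and the invariant factors of ∂_1 are all 1, so H_0 ≅ Z.
  H_1: rank ker ∂_1 − rank ∂_2 = (5 − 4) − 0 = 1, and there is no ∂_2, so H_1 ≅ Z.

As a check, the Euler characteristic is 5 − 5 = 0, which agrees with 1 − 1 = 0.
(K is a triangulation of the circle S^1.)

H_0 ≅ Z,  H_1 ≅ Z.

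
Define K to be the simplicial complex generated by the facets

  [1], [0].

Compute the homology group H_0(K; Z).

We work with the vertex ordering 0 < 1. The simplices of K, each written with vertices in increasing order, are:

  0-simplices (2): [0], [1]

Hence C_0 ≅ Z^2.

From H_k ≅ ker(∂_k) / im(∂_{k+1}) we obtain:

  H_0: rank C_0 − rank ∂_1 = 2 − 0 = 2, and there is no ∂_1, so H_0 = Z^2.

(K is a triangulation of a set of 2 points.)

H_0 ≅ Z^2.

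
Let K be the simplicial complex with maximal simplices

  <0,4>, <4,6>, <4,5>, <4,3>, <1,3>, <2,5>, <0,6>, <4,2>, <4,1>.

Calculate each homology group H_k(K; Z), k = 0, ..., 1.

H_0 ≅ Z,  H_1 ≅ Z^3.

Take the total order 0 < 1 < 2 < 3 < 4 < 5 < 6 on the vertex set. Then K (dimension 1) consists of the simplices:

  0-simplices (7): [0], [1], [2], [3], [4], [5], [6]
  1-simplices (9): [0,4], [0,6], [1,3], [1,4], [2,4], [2,5], [3,4], [4,5], [4,6]

Hence C_0 ≅ Z^7, C_1 ≅ Z^9.

∂_1: C_1 → C_0 sends each edge [p,q] (with p < q) to q − p.
The resulting 7×9 matrix has rank 6, and its Smith normal form has invariant factors (1,1,1,1,1,1).

Reading off H_k = ker ∂_k / im ∂_{k+1}:

  H_0: rank C_0 − rank ∂_1 = 7 − 6 = 1, and the invariant factors of ∂_1 are all 1, so H_0 ≅ Z.
  H_1: rank ker ∂_1 − rank ∂_2 = (9 − 6) − 0 = 3, and there is no ∂_2, so H_1 ≅ Z^3.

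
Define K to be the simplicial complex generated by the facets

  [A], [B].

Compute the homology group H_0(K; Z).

H_0 = Z^2.

Take the total order A < B on the vertex set. Then K (dimension 0) consists of the simplices:

  0-simplices (2): A, B

Hence C_0 ≅ Z^2.

From H_k ≅ ker(∂_k) / im(∂_{k+1}) we obtain:

  H_0: rank C_0 − rank ∂_1 = 2 − 0 = 2, and there is no ∂_1, so H_0 ≅ Z^2.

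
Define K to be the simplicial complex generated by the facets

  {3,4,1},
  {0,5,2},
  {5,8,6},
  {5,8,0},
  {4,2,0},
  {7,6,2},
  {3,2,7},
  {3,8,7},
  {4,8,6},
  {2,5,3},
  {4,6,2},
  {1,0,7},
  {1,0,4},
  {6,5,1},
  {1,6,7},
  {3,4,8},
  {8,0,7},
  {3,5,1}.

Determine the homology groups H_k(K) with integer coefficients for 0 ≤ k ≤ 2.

K has 9 vertices, 27 edges, 18 triangles.
rank ∂_0 = 0, rank ∂_1 = 8 ⇒ b_0 = 9 − 0 − 8 = 1; all invariant factors of ∂_1 are 1 so no torsion. So H_0 = Z.
rank ∂_1 = 8, rank ∂_2 = 17 ⇒ b_1 = 27 − 8 − 17 = 2; all invariant factors of ∂_2 are 1 so no torsion. So H_1 = Z^2.
rank ∂_2 = 17, rank ∂_3 = 0 ⇒ b_2 = 18 − 17 − 0 = 1. So H_2 = Z.

H_0 ≅ Z,  H_1 ≅ Z^2,  H_2 ≅ Z.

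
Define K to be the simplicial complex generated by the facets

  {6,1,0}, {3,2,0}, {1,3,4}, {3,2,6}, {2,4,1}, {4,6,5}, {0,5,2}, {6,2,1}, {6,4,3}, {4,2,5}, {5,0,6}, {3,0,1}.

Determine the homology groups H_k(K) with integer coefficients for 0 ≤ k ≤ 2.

We work with the vertex ordering 0 < 1 < 2 < 3 < 4 < 5 < 6. The simplices of K, each written with vertices in increasing order, are:

  0-simplices (7): [0], [1], [2], [3], [4], [5], [6]
  1-simplices (18): [0,1], [0,2], [0,3], [0,5], [0,6], [1,2], [1,3], [1,4], [1,6], [2,3], [2,4], [2,5], [2,6], [3,4], [3,6], [4,5], [4,6], [5,6]
  2-simplices (12): [0,1,3], [0,1,6], [0,2,3], [0,2,5], [0,5,6], [1,2,4], [1,2,6], [1,3,4], [2,3,6], [2,4,5], [3,4,6], [4,5,6]

so the chain groups are C_0 ≅ Z^7, C_1 ≅ Z^18, C_2 ≅ Z^12.

∂_1: C_1 → C_0 sends each edge [p,q] (with p < q) to q − p. For instance
  ∂[2,3] = [3] − [2].
The 7×18 boundary matrix has rank 6 and Smith normal form diag(1,1,1,1,1,1).

The boundary map ∂_2: C_2 → C_1 acts by ∂[p,q,r] = [q,r] − [p,r] + [p,q]. For instance
  ∂[0,2,3] = [2,3] − [0,3] + [0,2],
  ∂[2,3,6] = [3,6] − [2,6] + [2,3].
The resulting 18×12 matrix has rank 12, and its Smith normal form has invariant factors (1,1,1,1,1,1,1,1,1,1,1,2).

From H_k ≅ ker(∂_k) / im(∂_{k+1}) we obtain:

  H_0: rank C_0 − rank ∂_1 = 7 − 6 = 1, and the invariant factors of ∂_1 are all 1, so H_0 ≅ Z.
  H_1: rank ker ∂_1 − rank ∂_2 = (18 − 6) − 12 = 0, and ∂_2 has invariant factor 2 > 1, so H_1 ≅ Z/2.
  H_2: rank ker ∂_2 − rank ∂_3 = (12 − 12) − 0 = 0, and there is no ∂_3, so H_2 ≅ 0.

(K is a triangulation of the real projective plane RP^2.)

H_0 ≅ Z,  H_1 ≅ Z/2,  H_2 = 0.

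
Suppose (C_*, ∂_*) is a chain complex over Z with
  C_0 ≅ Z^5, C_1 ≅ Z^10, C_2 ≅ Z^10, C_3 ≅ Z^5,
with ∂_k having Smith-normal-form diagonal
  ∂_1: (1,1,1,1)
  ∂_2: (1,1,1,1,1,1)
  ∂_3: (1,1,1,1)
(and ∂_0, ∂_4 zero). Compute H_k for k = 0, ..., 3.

H_0: b_0 = 5 − 0 − 4 = 1; torsion from ∂_1 factors > 1: none. So H_0 = Z.
H_1: b_1 = 10 − 4 − 6 = 0; torsion from ∂_2 factors > 1: none. So H_1 = 0.
H_2: b_2 = 10 − 6 − 4 = 0; torsion from ∂_3 factors > 1: none. So H_2 = 0.
H_3: b_3 = 5 − 4 − 0 = 1; torsion from ∂_4 factors > 1: none. So H_3 = Z.

H_0 = Z,  H_1 = 0,  H_2 = 0,  H_3 = Z.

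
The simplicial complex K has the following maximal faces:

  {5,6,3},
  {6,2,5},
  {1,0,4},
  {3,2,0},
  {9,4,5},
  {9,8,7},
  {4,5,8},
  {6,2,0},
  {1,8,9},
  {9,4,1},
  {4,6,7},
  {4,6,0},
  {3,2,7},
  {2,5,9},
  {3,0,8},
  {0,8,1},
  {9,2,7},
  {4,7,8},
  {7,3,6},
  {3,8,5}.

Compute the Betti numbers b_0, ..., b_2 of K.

We work with the vertex ordering 0 < 1 < 2 < 3 < 4 < 5 < 6 < 7 < 8 < 9. The simplices of K, each written with vertices in increasing order, are:

  0-simplices (10): [0], [1], [2], [3], [4], [5], [6], [7], [8], [9]
  1-simplices (30): (30 of them)
  2-simplices (20): (20 of them)

so the chain groups are C_0 ≅ Z^10, C_1 ≅ Z^30, C_2 ≅ Z^20.

Boundary ∂_1: C_1 → C_0 sends each edge [p,q] (with p < q) to q − p.
As a 10×30 matrix over Z this has rank 9, with invariant factors (1,1,1,1,1,1,1,1,1).

The boundary map ∂_2: C_2 → C_1 maps a triangle to the signed sum of its edges. For instance
  ∂[0,4,6] = [4,6] − [0,6] + [0,4],
  ∂[3,5,8] = [5,8] − [3,8] + [3,5].
This gives a 30×20 integer matrix of rank 20; reducing to Smith normal form yields diagonal entries (1,1,1,1,1,1,1,1,1,1,1,1,1,1,1,1,1,1,1,2).

Now H_k = ker ∂_k / im ∂_{k+1}, so:

  H_0: rank C_0 − rank ∂_1 = 10 − 9 = 1, and the invariant factors of ∂_1 are all 1, so H_0 = Z.
  H_1: rank ker ∂_1 − rank ∂_2 = (30 − 9) − 20 = 1, and ∂_2 has invariant factor 2 > 1, so H_1 = Z × Z/2.
  H_2: rank ker ∂_2 − rank ∂_3 = (20 − 20) − 0 = 0, and there is no ∂_3, so H_2 = 0.

(K is a triangulation of the Klein bottle.)

Hence the Betti numbers are b_0 = 1, b_1 = 1, b_2 = 0.

b_0 = 1, b_1 = 1, b_2 = 0.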